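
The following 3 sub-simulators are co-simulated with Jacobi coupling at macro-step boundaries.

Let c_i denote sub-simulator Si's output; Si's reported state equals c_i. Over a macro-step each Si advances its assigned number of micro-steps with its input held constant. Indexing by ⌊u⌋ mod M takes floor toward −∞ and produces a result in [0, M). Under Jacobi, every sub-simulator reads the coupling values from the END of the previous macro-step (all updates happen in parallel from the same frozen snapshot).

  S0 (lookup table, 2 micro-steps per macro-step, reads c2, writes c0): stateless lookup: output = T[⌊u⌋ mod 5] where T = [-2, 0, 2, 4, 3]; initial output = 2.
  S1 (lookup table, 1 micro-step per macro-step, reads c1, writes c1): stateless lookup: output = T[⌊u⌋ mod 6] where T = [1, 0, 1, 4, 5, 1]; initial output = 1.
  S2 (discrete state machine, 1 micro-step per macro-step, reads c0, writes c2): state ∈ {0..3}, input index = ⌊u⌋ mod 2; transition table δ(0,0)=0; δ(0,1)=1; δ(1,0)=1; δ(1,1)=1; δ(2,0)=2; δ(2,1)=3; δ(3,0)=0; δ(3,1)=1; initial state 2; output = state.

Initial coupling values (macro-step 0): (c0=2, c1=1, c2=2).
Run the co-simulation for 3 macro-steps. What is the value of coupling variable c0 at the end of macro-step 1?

macro 1: S0 reads c2=2 → after 2×micro: 2; S1 reads c1=1 → after 1×micro: 0; S2 reads c0=2 → after 1×micro: 2 ⇒ (c0=2, c1=0, c2=2)
macro 2: S0 reads c2=2 → after 2×micro: 2; S1 reads c1=0 → after 1×micro: 1; S2 reads c0=2 → after 1×micro: 2 ⇒ (c0=2, c1=1, c2=2)
macro 3: S0 reads c2=2 → after 2×micro: 2; S1 reads c1=1 → after 1×micro: 0; S2 reads c0=2 → after 1×micro: 2 ⇒ (c0=2, c1=0, c2=2)

c0 at macro-step 1 = 2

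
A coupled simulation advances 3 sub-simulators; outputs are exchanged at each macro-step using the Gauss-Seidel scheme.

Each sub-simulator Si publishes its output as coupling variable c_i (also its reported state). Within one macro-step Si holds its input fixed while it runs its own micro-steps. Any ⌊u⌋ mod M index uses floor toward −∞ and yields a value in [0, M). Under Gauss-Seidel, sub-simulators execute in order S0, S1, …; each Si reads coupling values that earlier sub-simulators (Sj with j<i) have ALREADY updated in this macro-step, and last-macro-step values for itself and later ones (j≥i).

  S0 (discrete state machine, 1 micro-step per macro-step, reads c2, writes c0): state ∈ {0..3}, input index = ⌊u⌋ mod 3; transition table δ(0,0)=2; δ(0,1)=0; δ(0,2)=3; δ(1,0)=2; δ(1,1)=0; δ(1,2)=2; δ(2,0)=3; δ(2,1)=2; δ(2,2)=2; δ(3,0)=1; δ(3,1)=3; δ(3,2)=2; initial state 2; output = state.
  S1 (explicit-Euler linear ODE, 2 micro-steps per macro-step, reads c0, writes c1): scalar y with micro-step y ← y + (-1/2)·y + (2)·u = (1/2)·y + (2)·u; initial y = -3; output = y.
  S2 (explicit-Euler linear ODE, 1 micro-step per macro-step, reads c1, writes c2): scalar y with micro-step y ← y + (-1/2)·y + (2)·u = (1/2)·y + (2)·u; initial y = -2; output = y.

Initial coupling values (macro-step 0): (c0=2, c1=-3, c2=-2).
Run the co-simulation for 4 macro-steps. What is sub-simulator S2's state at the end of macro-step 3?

macro 1: S0 reads c2=-2 → after 1×micro: 2; S1 reads c0=2 → after 2×micro: 21/4; S2 reads c1=21/4 → after 1×micro: 19/2 ⇒ (c0=2, c1=21/4, c2=19/2)
macro 2: S0 reads c2=19/2 → after 1×micro: 3; S1 reads c0=3 → after 2×micro: 165/16; S2 reads c1=165/16 → after 1×micro: 203/8 ⇒ (c0=3, c1=165/16, c2=203/8)
macro 3: S0 reads c2=203/8 → after 1×micro: 3; S1 reads c0=3 → after 2×micro: 741/64; S2 reads c1=741/64 → after 1×micro: 1147/32 ⇒ (c0=3, c1=741/64, c2=1147/32)
macro 4: S0 reads c2=1147/32 → after 1×micro: 2; S1 reads c0=2 → after 2×micro: 2277/256; S2 reads c1=2277/256 → after 1×micro: 4571/128 ⇒ (c0=2, c1=2277/256, c2=4571/128)

S2 state at macro-step 3 = 1147/32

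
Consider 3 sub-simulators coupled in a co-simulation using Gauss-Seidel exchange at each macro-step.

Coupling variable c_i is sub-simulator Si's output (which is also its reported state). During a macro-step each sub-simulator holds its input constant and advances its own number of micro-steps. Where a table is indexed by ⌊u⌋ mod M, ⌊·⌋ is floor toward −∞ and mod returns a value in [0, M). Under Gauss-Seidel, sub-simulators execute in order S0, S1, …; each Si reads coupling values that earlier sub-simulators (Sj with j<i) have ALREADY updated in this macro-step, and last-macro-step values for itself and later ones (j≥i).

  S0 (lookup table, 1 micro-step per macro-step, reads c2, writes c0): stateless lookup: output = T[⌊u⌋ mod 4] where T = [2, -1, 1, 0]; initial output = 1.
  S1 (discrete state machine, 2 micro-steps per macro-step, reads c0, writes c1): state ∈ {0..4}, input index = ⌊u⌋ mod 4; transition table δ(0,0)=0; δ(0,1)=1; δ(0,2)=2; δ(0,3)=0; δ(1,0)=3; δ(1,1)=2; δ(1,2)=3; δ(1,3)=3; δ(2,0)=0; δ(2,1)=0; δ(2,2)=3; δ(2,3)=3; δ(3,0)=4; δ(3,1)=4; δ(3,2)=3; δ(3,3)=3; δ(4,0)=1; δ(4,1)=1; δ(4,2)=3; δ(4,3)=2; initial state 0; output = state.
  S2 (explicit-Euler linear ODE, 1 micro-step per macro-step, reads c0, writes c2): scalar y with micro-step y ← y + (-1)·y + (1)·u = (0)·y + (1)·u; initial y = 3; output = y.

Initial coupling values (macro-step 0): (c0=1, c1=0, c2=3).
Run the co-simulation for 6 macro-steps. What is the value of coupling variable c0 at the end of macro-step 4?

c0 at macro-step 4 = -1

macro 1: S0 reads c2=3 → after 1×micro: 0; S1 reads c0=0 → after 2×micro: 0; S2 reads c0=0 → after 1×micro: 0 ⇒ (c0=0, c1=0, c2=0)
macro 2: S0 reads c2=0 → after 1×micro: 2; S1 reads c0=2 → after 2×micro: 3; S2 reads c0=2 → after 1×micro: 2 ⇒ (c0=2, c1=3, c2=2)
macro 3: S0 reads c2=2 → after 1×micro: 1; S1 reads c0=1 → after 2×micro: 1; S2 reads c0=1 → after 1×micro: 1 ⇒ (c0=1, c1=1, c2=1)
macro 4: S0 reads c2=1 → after 1×micro: -1; S1 reads c0=-1 → after 2×micro: 3; S2 reads c0=-1 → after 1×micro: -1 ⇒ (c0=-1, c1=3, c2=-1)
macro 5: S0 reads c2=-1 → after 1×micro: 0; S1 reads c0=0 → after 2×micro: 1; S2 reads c0=0 → after 1×micro: 0 ⇒ (c0=0, c1=1, c2=0)
macro 6: S0 reads c2=0 → after 1×micro: 2; S1 reads c0=2 → after 2×micro: 3; S2 reads c0=2 → after 1×micro: 2 ⇒ (c0=2, c1=3, c2=2)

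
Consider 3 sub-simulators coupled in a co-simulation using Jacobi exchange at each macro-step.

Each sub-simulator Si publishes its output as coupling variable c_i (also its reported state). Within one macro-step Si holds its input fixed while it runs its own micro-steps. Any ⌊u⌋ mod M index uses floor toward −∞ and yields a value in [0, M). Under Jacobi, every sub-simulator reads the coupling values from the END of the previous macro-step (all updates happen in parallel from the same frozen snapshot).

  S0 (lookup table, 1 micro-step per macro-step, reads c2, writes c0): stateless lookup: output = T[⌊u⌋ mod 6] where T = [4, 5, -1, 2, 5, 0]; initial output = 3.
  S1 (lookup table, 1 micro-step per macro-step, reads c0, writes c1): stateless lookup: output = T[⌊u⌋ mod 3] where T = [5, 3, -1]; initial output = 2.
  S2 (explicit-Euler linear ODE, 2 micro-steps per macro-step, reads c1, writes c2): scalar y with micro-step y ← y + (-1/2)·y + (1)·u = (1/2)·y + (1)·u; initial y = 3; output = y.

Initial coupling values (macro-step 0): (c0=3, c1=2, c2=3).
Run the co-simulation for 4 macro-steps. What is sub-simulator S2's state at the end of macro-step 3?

S2 state at macro-step 3 = 39/64

macro 1: S0 reads c2=3 → after 1×micro: 2; S1 reads c0=3 → after 1×micro: 5; S2 reads c1=2 → after 2×micro: 15/4 ⇒ (c0=2, c1=5, c2=15/4)
macro 2: S0 reads c2=15/4 → after 1×micro: 2; S1 reads c0=2 → after 1×micro: -1; S2 reads c1=5 → after 2×micro: 135/16 ⇒ (c0=2, c1=-1, c2=135/16)
macro 3: S0 reads c2=135/16 → after 1×micro: -1; S1 reads c0=2 → after 1×micro: -1; S2 reads c1=-1 → after 2×micro: 39/64 ⇒ (c0=-1, c1=-1, c2=39/64)
macro 4: S0 reads c2=39/64 → after 1×micro: 4; S1 reads c0=-1 → after 1×micro: -1; S2 reads c1=-1 → after 2×micro: -345/256 ⇒ (c0=4, c1=-1, c2=-345/256)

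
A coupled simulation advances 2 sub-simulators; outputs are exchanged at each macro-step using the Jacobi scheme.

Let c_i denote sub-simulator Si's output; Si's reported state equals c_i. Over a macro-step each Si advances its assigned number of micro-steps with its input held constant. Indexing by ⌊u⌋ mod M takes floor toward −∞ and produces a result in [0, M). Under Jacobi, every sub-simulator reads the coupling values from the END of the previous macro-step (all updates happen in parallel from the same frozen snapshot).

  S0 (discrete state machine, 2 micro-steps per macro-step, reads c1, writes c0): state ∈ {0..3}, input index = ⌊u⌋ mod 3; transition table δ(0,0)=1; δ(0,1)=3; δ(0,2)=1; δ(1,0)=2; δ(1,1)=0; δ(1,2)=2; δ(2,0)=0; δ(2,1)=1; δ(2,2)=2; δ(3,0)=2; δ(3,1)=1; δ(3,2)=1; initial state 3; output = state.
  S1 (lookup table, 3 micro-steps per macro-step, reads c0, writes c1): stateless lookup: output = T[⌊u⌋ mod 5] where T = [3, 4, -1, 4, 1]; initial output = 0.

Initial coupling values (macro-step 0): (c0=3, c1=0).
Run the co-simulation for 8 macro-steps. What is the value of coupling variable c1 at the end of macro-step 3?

c1 at macro-step 3 = 4

macro 1: S0 reads c1=0 → after 2×micro: 0; S1 reads c0=3 → after 3×micro: 4 ⇒ (c0=0, c1=4)
macro 2: S0 reads c1=4 → after 2×micro: 1; S1 reads c0=0 → after 3×micro: 3 ⇒ (c0=1, c1=3)
macro 3: S0 reads c1=3 → after 2×micro: 0; S1 reads c0=1 → after 3×micro: 4 ⇒ (c0=0, c1=4)
macro 4: S0 reads c1=4 → after 2×micro: 1; S1 reads c0=0 → after 3×micro: 3 ⇒ (c0=1, c1=3)
macro 5: S0 reads c1=3 → after 2×micro: 0; S1 reads c0=1 → after 3×micro: 4 ⇒ (c0=0, c1=4)
macro 6: S0 reads c1=4 → after 2×micro: 1; S1 reads c0=0 → after 3×micro: 3 ⇒ (c0=1, c1=3)
macro 7: S0 reads c1=3 → after 2×micro: 0; S1 reads c0=1 → after 3×micro: 4 ⇒ (c0=0, c1=4)
macro 8: S0 reads c1=4 → after 2×micro: 1; S1 reads c0=0 → after 3×micro: 3 ⇒ (c0=1, c1=3)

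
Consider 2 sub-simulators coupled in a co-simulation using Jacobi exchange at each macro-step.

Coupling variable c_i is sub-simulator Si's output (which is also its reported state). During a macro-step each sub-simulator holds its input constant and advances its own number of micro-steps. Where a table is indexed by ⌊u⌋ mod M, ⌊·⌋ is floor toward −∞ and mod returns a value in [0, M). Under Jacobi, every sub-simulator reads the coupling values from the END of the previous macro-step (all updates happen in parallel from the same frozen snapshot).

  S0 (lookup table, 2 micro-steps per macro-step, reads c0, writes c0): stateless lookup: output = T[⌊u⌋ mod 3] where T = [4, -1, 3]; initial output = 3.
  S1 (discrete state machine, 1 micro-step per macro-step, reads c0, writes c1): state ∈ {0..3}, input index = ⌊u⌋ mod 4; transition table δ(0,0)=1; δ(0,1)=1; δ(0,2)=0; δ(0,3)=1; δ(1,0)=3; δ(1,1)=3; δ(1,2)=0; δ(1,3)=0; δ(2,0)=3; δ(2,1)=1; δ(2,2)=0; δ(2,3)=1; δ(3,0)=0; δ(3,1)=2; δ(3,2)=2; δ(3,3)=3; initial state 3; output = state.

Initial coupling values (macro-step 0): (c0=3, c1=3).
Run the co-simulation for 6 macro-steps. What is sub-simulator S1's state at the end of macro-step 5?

S1 state at macro-step 5 = 1

macro 1: S0 reads c0=3 → after 2×micro: 4; S1 reads c0=3 → after 1×micro: 3 ⇒ (c0=4, c1=3)
macro 2: S0 reads c0=4 → after 2×micro: -1; S1 reads c0=4 → after 1×micro: 0 ⇒ (c0=-1, c1=0)
macro 3: S0 reads c0=-1 → after 2×micro: 3; S1 reads c0=-1 → after 1×micro: 1 ⇒ (c0=3, c1=1)
macro 4: S0 reads c0=3 → after 2×micro: 4; S1 reads c0=3 → after 1×micro: 0 ⇒ (c0=4, c1=0)
macro 5: S0 reads c0=4 → after 2×micro: -1; S1 reads c0=4 → after 1×micro: 1 ⇒ (c0=-1, c1=1)
macro 6: S0 reads c0=-1 → after 2×micro: 3; S1 reads c0=-1 → after 1×micro: 0 ⇒ (c0=3, c1=0)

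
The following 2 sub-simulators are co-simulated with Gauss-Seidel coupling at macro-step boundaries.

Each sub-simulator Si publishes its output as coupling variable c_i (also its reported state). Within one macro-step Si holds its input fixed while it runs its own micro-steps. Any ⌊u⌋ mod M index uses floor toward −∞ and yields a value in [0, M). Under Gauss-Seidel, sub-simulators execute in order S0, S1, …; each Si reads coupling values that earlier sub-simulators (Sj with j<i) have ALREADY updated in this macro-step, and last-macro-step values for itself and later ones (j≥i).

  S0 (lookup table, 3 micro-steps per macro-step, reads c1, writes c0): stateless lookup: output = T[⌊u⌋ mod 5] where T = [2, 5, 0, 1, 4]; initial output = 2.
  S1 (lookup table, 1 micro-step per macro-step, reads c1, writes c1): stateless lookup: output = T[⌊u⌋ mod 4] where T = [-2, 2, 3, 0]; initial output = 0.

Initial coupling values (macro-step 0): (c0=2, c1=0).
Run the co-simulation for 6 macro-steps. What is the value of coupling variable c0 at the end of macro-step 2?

c0 at macro-step 2 = 1

macro 1: S0 reads c1=0 → after 3×micro: 2; S1 reads c1=0 → after 1×micro: -2 ⇒ (c0=2, c1=-2)
macro 2: S0 reads c1=-2 → after 3×micro: 1; S1 reads c1=-2 → after 1×micro: 3 ⇒ (c0=1, c1=3)
macro 3: S0 reads c1=3 → after 3×micro: 1; S1 reads c1=3 → after 1×micro: 0 ⇒ (c0=1, c1=0)
macro 4: S0 reads c1=0 → after 3×micro: 2; S1 reads c1=0 → after 1×micro: -2 ⇒ (c0=2, c1=-2)
macro 5: S0 reads c1=-2 → after 3×micro: 1; S1 reads c1=-2 → after 1×micro: 3 ⇒ (c0=1, c1=3)
macro 6: S0 reads c1=3 → after 3×micro: 1; S1 reads c1=3 → after 1×micro: 0 ⇒ (c0=1, c1=0)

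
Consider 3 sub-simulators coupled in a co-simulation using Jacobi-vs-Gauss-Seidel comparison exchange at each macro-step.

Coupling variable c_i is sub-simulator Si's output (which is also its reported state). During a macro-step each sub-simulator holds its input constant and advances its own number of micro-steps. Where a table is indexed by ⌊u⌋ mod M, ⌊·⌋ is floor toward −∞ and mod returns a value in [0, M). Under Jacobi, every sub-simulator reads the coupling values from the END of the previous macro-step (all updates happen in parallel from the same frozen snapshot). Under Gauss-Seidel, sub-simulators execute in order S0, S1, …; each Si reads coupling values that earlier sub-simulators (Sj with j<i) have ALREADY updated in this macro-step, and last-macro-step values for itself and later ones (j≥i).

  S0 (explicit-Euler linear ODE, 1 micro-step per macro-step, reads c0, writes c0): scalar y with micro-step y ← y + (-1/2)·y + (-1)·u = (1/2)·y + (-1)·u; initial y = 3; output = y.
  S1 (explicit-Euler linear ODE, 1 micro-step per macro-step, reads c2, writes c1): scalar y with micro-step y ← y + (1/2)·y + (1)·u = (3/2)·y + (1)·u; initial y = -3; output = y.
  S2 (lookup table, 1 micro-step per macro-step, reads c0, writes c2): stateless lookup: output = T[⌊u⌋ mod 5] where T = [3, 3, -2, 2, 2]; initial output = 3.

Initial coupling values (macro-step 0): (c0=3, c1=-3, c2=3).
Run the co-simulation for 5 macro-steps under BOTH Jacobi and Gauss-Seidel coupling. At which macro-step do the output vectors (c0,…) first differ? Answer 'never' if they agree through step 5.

first divergence at macro-step: 2

[Jacobi] macro 1: S0 reads c0=3 → after 1×micro: -3/2; S1 reads c2=3 → after 1×micro: -3/2; S2 reads c0=3 → after 1×micro: 2 ⇒ (c0=-3/2, c1=-3/2, c2=2)
[Jacobi] macro 2: S0 reads c0=-3/2 → after 1×micro: 3/4; S1 reads c2=2 → after 1×micro: -1/4; S2 reads c0=-3/2 → after 1×micro: 2 ⇒ (c0=3/4, c1=-1/4, c2=2)
[Jacobi] macro 3: S0 reads c0=3/4 → after 1×micro: -3/8; S1 reads c2=2 → after 1×micro: 13/8; S2 reads c0=3/4 → after 1×micro: 3 ⇒ (c0=-3/8, c1=13/8, c2=3)
[Jacobi] macro 4: S0 reads c0=-3/8 → after 1×micro: 3/16; S1 reads c2=3 → after 1×micro: 87/16; S2 reads c0=-3/8 → after 1×micro: 2 ⇒ (c0=3/16, c1=87/16, c2=2)
[Jacobi] macro 5: S0 reads c0=3/16 → after 1×micro: -3/32; S1 reads c2=2 → after 1×micro: 325/32; S2 reads c0=3/16 → after 1×micro: 3 ⇒ (c0=-3/32, c1=325/32, c2=3)
[Gauss-Seidel] macro 1: S0 reads c0=3 → after 1×micro: -3/2; S1 reads c2=3 → after 1×micro: -3/2; S2 reads c0=-3/2 → after 1×micro: 2 ⇒ (c0=-3/2, c1=-3/2, c2=2)
[Gauss-Seidel] macro 2: S0 reads c0=-3/2 → after 1×micro: 3/4; S1 reads c2=2 → after 1×micro: -1/4; S2 reads c0=3/4 → after 1×micro: 3 ⇒ (c0=3/4, c1=-1/4, c2=3)
[Gauss-Seidel] macro 3: S0 reads c0=3/4 → after 1×micro: -3/8; S1 reads c2=3 → after 1×micro: 21/8; S2 reads c0=-3/8 → after 1×micro: 2 ⇒ (c0=-3/8, c1=21/8, c2=2)
[Gauss-Seidel] macro 4: S0 reads c0=-3/8 → after 1×micro: 3/16; S1 reads c2=2 → after 1×micro: 95/16; S2 reads c0=3/16 → after 1×micro: 3 ⇒ (c0=3/16, c1=95/16, c2=3)
[Gauss-Seidel] macro 5: S0 reads c0=3/16 → after 1×micro: -3/32; S1 reads c2=3 → after 1×micro: 381/32; S2 reads c0=-3/32 → after 1×micro: 2 ⇒ (c0=-3/32, c1=381/32, c2=2)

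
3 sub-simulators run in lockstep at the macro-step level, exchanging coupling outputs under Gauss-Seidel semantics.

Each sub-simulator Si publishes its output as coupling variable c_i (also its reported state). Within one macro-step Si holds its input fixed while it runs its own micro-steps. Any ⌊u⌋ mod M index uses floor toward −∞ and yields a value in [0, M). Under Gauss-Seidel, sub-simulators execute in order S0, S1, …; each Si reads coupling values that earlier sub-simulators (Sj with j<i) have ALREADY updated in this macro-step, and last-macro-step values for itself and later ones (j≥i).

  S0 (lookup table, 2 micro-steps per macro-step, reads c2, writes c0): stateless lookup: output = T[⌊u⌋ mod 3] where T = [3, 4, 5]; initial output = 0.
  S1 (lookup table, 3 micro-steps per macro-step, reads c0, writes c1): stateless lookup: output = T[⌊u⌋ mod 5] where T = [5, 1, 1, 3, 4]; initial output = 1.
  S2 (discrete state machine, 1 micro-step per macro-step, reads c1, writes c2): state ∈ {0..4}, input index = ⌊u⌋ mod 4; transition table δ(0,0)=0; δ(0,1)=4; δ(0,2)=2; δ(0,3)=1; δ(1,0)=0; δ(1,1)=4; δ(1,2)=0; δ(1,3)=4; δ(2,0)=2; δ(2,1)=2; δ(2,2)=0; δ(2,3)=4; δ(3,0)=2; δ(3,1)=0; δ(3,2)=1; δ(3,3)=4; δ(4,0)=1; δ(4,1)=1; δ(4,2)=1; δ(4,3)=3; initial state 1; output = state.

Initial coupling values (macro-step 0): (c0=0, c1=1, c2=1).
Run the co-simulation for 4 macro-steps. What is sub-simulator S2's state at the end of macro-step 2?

S2 state at macro-step 2 = 1

macro 1: S0 reads c2=1 → after 2×micro: 4; S1 reads c0=4 → after 3×micro: 4; S2 reads c1=4 → after 1×micro: 0 ⇒ (c0=4, c1=4, c2=0)
macro 2: S0 reads c2=0 → after 2×micro: 3; S1 reads c0=3 → after 3×micro: 3; S2 reads c1=3 → after 1×micro: 1 ⇒ (c0=3, c1=3, c2=1)
macro 3: S0 reads c2=1 → after 2×micro: 4; S1 reads c0=4 → after 3×micro: 4; S2 reads c1=4 → after 1×micro: 0 ⇒ (c0=4, c1=4, c2=0)
macro 4: S0 reads c2=0 → after 2×micro: 3; S1 reads c0=3 → after 3×micro: 3; S2 reads c1=3 → after 1×micro: 1 ⇒ (c0=3, c1=3, c2=1)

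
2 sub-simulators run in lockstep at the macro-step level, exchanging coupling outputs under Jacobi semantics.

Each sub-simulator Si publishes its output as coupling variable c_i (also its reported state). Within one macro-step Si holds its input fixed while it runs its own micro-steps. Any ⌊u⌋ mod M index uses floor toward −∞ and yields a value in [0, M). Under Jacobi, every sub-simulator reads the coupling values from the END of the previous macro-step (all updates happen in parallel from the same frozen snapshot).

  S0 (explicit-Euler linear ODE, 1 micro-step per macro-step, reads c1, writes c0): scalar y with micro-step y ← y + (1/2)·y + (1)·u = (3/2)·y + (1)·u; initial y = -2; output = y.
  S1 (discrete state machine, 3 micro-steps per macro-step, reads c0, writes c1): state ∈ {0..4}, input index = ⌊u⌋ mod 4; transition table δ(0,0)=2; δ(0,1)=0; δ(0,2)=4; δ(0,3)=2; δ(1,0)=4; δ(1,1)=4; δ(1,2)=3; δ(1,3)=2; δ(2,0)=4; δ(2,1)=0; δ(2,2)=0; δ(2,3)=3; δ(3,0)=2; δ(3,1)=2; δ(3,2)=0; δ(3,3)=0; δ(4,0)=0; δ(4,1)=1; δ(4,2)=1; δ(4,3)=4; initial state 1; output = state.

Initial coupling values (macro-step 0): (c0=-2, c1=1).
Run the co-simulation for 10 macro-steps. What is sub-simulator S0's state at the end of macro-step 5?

macro 1: S0 reads c1=1 → after 1×micro: -2; S1 reads c0=-2 → after 3×micro: 4 ⇒ (c0=-2, c1=4)
macro 2: S0 reads c1=4 → after 1×micro: 1; S1 reads c0=-2 → after 3×micro: 0 ⇒ (c0=1, c1=0)
macro 3: S0 reads c1=0 → after 1×micro: 3/2; S1 reads c0=1 → after 3×micro: 0 ⇒ (c0=3/2, c1=0)
macro 4: S0 reads c1=0 → after 1×micro: 9/4; S1 reads c0=3/2 → after 3×micro: 0 ⇒ (c0=9/4, c1=0)
macro 5: S0 reads c1=0 → after 1×micro: 27/8; S1 reads c0=9/4 → after 3×micro: 3 ⇒ (c0=27/8, c1=3)
macro 6: S0 reads c1=3 → after 1×micro: 129/16; S1 reads c0=27/8 → after 3×micro: 3 ⇒ (c0=129/16, c1=3)
macro 7: S0 reads c1=3 → after 1×micro: 483/32; S1 reads c0=129/16 → after 3×micro: 0 ⇒ (c0=483/32, c1=0)
macro 8: S0 reads c1=0 → after 1×micro: 1449/64; S1 reads c0=483/32 → after 3×micro: 0 ⇒ (c0=1449/64, c1=0)
macro 9: S0 reads c1=0 → after 1×micro: 4347/128; S1 reads c0=1449/64 → after 3×micro: 3 ⇒ (c0=4347/128, c1=3)
macro 10: S0 reads c1=3 → after 1×micro: 13809/256; S1 reads c0=4347/128 → after 3×micro: 0 ⇒ (c0=13809/256, c1=0)

S0 state at macro-step 5 = 27/8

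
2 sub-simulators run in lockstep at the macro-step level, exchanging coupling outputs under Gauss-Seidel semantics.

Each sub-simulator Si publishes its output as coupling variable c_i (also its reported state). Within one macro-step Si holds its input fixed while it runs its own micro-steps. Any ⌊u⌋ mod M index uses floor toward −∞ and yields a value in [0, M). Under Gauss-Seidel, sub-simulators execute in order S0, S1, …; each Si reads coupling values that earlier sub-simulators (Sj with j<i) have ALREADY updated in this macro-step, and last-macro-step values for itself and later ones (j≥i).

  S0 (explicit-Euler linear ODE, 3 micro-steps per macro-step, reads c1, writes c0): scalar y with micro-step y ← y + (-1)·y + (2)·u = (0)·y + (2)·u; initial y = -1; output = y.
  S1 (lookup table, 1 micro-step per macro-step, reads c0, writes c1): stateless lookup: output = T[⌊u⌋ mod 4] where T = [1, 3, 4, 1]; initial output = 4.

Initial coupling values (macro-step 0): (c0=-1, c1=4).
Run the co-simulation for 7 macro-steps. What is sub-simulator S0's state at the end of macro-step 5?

macro 1: S0 reads c1=4 → after 3×micro: 8; S1 reads c0=8 → after 1×micro: 1 ⇒ (c0=8, c1=1)
macro 2: S0 reads c1=1 → after 3×micro: 2; S1 reads c0=2 → after 1×micro: 4 ⇒ (c0=2, c1=4)
macro 3: S0 reads c1=4 → after 3×micro: 8; S1 reads c0=8 → after 1×micro: 1 ⇒ (c0=8, c1=1)
macro 4: S0 reads c1=1 → after 3×micro: 2; S1 reads c0=2 → after 1×micro: 4 ⇒ (c0=2, c1=4)
macro 5: S0 reads c1=4 → after 3×micro: 8; S1 reads c0=8 → after 1×micro: 1 ⇒ (c0=8, c1=1)
macro 6: S0 reads c1=1 → after 3×micro: 2; S1 reads c0=2 → after 1×micro: 4 ⇒ (c0=2, c1=4)
macro 7: S0 reads c1=4 → after 3×micro: 8; S1 reads c0=8 → after 1×micro: 1 ⇒ (c0=8, c1=1)

S0 state at macro-step 5 = 8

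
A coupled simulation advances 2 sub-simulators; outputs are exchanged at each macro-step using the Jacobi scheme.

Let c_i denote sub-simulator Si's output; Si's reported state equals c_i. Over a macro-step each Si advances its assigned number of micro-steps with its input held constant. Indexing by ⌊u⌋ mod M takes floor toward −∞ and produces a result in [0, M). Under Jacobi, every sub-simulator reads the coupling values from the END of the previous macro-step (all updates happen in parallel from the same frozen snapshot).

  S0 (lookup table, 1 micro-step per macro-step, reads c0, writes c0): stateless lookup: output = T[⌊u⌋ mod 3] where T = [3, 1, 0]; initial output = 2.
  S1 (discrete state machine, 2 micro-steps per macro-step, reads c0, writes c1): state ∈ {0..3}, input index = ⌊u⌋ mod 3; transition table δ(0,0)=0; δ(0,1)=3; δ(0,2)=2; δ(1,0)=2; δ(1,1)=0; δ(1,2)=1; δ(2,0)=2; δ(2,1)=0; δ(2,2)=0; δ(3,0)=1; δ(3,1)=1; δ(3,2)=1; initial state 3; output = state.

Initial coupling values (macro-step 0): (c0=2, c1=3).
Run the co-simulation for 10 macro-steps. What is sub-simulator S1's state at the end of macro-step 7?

macro 1: S0 reads c0=2 → after 1×micro: 0; S1 reads c0=2 → after 2×micro: 1 ⇒ (c0=0, c1=1)
macro 2: S0 reads c0=0 → after 1×micro: 3; S1 reads c0=0 → after 2×micro: 2 ⇒ (c0=3, c1=2)
macro 3: S0 reads c0=3 → after 1×micro: 3; S1 reads c0=3 → after 2×micro: 2 ⇒ (c0=3, c1=2)
macro 4: S0 reads c0=3 → after 1×micro: 3; S1 reads c0=3 → after 2×micro: 2 ⇒ (c0=3, c1=2)
macro 5: S0 reads c0=3 → after 1×micro: 3; S1 reads c0=3 → after 2×micro: 2 ⇒ (c0=3, c1=2)
macro 6: S0 reads c0=3 → after 1×micro: 3; S1 reads c0=3 → after 2×micro: 2 ⇒ (c0=3, c1=2)
macro 7: S0 reads c0=3 → after 1×micro: 3; S1 reads c0=3 → after 2×micro: 2 ⇒ (c0=3, c1=2)
macro 8: S0 reads c0=3 → after 1×micro: 3; S1 reads c0=3 → after 2×micro: 2 ⇒ (c0=3, c1=2)
macro 9: S0 reads c0=3 → after 1×micro: 3; S1 reads c0=3 → after 2×micro: 2 ⇒ (c0=3, c1=2)
macro 10: S0 reads c0=3 → after 1×micro: 3; S1 reads c0=3 → after 2×micro: 2 ⇒ (c0=3, c1=2)

S1 state at macro-step 7 = 2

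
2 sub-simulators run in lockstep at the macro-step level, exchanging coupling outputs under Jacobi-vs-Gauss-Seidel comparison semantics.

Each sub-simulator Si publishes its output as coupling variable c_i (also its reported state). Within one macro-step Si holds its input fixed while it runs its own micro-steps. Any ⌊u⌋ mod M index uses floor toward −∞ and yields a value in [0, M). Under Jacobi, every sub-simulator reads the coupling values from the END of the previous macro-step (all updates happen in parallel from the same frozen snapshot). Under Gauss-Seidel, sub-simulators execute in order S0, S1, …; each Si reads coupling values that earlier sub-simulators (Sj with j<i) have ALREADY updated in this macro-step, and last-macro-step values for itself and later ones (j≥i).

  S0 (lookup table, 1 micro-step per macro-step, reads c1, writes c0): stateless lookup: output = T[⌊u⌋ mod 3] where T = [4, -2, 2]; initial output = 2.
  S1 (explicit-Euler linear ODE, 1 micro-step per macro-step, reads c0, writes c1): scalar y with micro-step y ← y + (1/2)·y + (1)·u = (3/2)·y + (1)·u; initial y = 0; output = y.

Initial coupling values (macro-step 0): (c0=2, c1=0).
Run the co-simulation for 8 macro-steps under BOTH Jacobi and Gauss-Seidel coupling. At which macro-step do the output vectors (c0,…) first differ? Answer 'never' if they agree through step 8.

[Jacobi] macro 1: S0 reads c1=0 → after 1×micro: 4; S1 reads c0=2 → after 1×micro: 2 ⇒ (c0=4, c1=2)
[Jacobi] macro 2: S0 reads c1=2 → after 1×micro: 2; S1 reads c0=4 → after 1×micro: 7 ⇒ (c0=2, c1=7)
[Jacobi] macro 3: S0 reads c1=7 → after 1×micro: -2; S1 reads c0=2 → after 1×micro: 25/2 ⇒ (c0=-2, c1=25/2)
[Jacobi] macro 4: S0 reads c1=25/2 → after 1×micro: 4; S1 reads c0=-2 → after 1×micro: 67/4 ⇒ (c0=4, c1=67/4)
[Jacobi] macro 5: S0 reads c1=67/4 → after 1×micro: -2; S1 reads c0=4 → after 1×micro: 233/8 ⇒ (c0=-2, c1=233/8)
[Jacobi] macro 6: S0 reads c1=233/8 → after 1×micro: 2; S1 reads c0=-2 → after 1×micro: 667/16 ⇒ (c0=2, c1=667/16)
[Jacobi] macro 7: S0 reads c1=667/16 → after 1×micro: 2; S1 reads c0=2 → after 1×micro: 2065/32 ⇒ (c0=2, c1=2065/32)
[Jacobi] macro 8: S0 reads c1=2065/32 → after 1×micro: -2; S1 reads c0=2 → after 1×micro: 6323/64 ⇒ (c0=-2, c1=6323/64)
[Gauss-Seidel] macro 1: S0 reads c1=0 → after 1×micro: 4; S1 reads c0=4 → after 1×micro: 4 ⇒ (c0=4, c1=4)
[Gauss-Seidel] macro 2: S0 reads c1=4 → after 1×micro: -2; S1 reads c0=-2 → after 1×micro: 4 ⇒ (c0=-2, c1=4)
[Gauss-Seidel] macro 3: S0 reads c1=4 → after 1×micro: -2; S1 reads c0=-2 → after 1×micro: 4 ⇒ (c0=-2, c1=4)
[Gauss-Seidel] macro 4: S0 reads c1=4 → after 1×micro: -2; S1 reads c0=-2 → after 1×micro: 4 ⇒ (c0=-2, c1=4)
[Gauss-Seidel] macro 5: S0 reads c1=4 → after 1×micro: -2; S1 reads c0=-2 → after 1×micro: 4 ⇒ (c0=-2, c1=4)
[Gauss-Seidel] macro 6: S0 reads c1=4 → after 1×micro: -2; S1 reads c0=-2 → after 1×micro: 4 ⇒ (c0=-2, c1=4)
[Gauss-Seidel] macro 7: S0 reads c1=4 → after 1×micro: -2; S1 reads c0=-2 → after 1×micro: 4 ⇒ (c0=-2, c1=4)
[Gauss-Seidel] macro 8: S0 reads c1=4 → after 1×micro: -2; S1 reads c0=-2 → after 1×micro: 4 ⇒ (c0=-2, c1=4)

first divergence at macro-step: 1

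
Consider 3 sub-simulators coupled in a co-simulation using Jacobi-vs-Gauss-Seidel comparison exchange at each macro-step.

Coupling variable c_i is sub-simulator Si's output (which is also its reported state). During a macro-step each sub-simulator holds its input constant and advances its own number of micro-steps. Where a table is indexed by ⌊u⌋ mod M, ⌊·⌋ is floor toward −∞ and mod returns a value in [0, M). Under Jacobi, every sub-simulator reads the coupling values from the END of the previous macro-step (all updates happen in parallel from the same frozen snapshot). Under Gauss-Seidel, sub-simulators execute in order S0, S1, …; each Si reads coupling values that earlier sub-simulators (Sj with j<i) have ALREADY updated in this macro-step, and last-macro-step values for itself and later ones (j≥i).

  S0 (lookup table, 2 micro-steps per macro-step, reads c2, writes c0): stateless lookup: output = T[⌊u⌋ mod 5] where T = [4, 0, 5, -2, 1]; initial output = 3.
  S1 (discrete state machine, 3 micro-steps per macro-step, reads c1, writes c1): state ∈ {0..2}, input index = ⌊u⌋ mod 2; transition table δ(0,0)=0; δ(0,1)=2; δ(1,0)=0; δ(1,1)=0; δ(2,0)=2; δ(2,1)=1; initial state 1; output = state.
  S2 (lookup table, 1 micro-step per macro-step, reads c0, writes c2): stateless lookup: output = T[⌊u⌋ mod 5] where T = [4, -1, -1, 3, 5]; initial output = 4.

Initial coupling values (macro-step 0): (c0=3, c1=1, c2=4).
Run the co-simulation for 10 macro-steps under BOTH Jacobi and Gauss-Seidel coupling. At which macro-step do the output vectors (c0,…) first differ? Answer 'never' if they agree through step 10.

[Jacobi] macro 1: S0 reads c2=4 → after 2×micro: 1; S1 reads c1=1 → after 3×micro: 1; S2 reads c0=3 → after 1×micro: 3 ⇒ (c0=1, c1=1, c2=3)
[Jacobi] macro 2: S0 reads c2=3 → after 2×micro: -2; S1 reads c1=1 → after 3×micro: 1; S2 reads c0=1 → after 1×micro: -1 ⇒ (c0=-2, c1=1, c2=-1)
[Jacobi] macro 3: S0 reads c2=-1 → after 2×micro: 1; S1 reads c1=1 → after 3×micro: 1; S2 reads c0=-2 → after 1×micro: 3 ⇒ (c0=1, c1=1, c2=3)
[Jacobi] macro 4: S0 reads c2=3 → after 2×micro: -2; S1 reads c1=1 → after 3×micro: 1; S2 reads c0=1 → after 1×micro: -1 ⇒ (c0=-2, c1=1, c2=-1)
[Jacobi] macro 5: S0 reads c2=-1 → after 2×micro: 1; S1 reads c1=1 → after 3×micro: 1; S2 reads c0=-2 → after 1×micro: 3 ⇒ (c0=1, c1=1, c2=3)
[Jacobi] macro 6: S0 reads c2=3 → after 2×micro: -2; S1 reads c1=1 → after 3×micro: 1; S2 reads c0=1 → after 1×micro: -1 ⇒ (c0=-2, c1=1, c2=-1)
[Jacobi] macro 7: S0 reads c2=-1 → after 2×micro: 1; S1 reads c1=1 → after 3×micro: 1; S2 reads c0=-2 → after 1×micro: 3 ⇒ (c0=1, c1=1, c2=3)
[Jacobi] macro 8: S0 reads c2=3 → after 2×micro: -2; S1 reads c1=1 → after 3×micro: 1; S2 reads c0=1 → after 1×micro: -1 ⇒ (c0=-2, c1=1, c2=-1)
[Jacobi] macro 9: S0 reads c2=-1 → after 2×micro: 1; S1 reads c1=1 → after 3×micro: 1; S2 reads c0=-2 → after 1×micro: 3 ⇒ (c0=1, c1=1, c2=3)
[Jacobi] macro 10: S0 reads c2=3 → after 2×micro: -2; S1 reads c1=1 → after 3×micro: 1; S2 reads c0=1 → after 1×micro: -1 ⇒ (c0=-2, c1=1, c2=-1)
[Gauss-Seidel] macro 1: S0 reads c2=4 → after 2×micro: 1; S1 reads c1=1 → after 3×micro: 1; S2 reads c0=1 → after 1×micro: -1 ⇒ (c0=1, c1=1, c2=-1)
[Gauss-Seidel] macro 2: S0 reads c2=-1 → after 2×micro: 1; S1 reads c1=1 → after 3×micro: 1; S2 reads c0=1 → after 1×micro: -1 ⇒ (c0=1, c1=1, c2=-1)
[Gauss-Seidel] macro 3: S0 reads c2=-1 → after 2×micro: 1; S1 reads c1=1 → after 3×micro: 1; S2 reads c0=1 → after 1×micro: -1 ⇒ (c0=1, c1=1, c2=-1)
[Gauss-Seidel] macro 4: S0 reads c2=-1 → after 2×micro: 1; S1 reads c1=1 → after 3×micro: 1; S2 reads c0=1 → after 1×micro: -1 ⇒ (c0=1, c1=1, c2=-1)
[Gauss-Seidel] macro 5: S0 reads c2=-1 → after 2×micro: 1; S1 reads c1=1 → after 3×micro: 1; S2 reads c0=1 → after 1×micro: -1 ⇒ (c0=1, c1=1, c2=-1)
[Gauss-Seidel] macro 6: S0 reads c2=-1 → after 2×micro: 1; S1 reads c1=1 → after 3×micro: 1; S2 reads c0=1 → after 1×micro: -1 ⇒ (c0=1, c1=1, c2=-1)
[Gauss-Seidel] macro 7: S0 reads c2=-1 → after 2×micro: 1; S1 reads c1=1 → after 3×micro: 1; S2 reads c0=1 → after 1×micro: -1 ⇒ (c0=1, c1=1, c2=-1)
[Gauss-Seidel] macro 8: S0 reads c2=-1 → after 2×micro: 1; S1 reads c1=1 → after 3×micro: 1; S2 reads c0=1 → after 1×micro: -1 ⇒ (c0=1, c1=1, c2=-1)
[Gauss-Seidel] macro 9: S0 reads c2=-1 → after 2×micro: 1; S1 reads c1=1 → after 3×micro: 1; S2 reads c0=1 → after 1×micro: -1 ⇒ (c0=1, c1=1, c2=-1)
[Gauss-Seidel] macro 10: S0 reads c2=-1 → after 2×micro: 1; S1 reads c1=1 → after 3×micro: 1; S2 reads c0=1 → after 1×micro: -1 ⇒ (c0=1, c1=1, c2=-1)

first divergence at macro-step: 1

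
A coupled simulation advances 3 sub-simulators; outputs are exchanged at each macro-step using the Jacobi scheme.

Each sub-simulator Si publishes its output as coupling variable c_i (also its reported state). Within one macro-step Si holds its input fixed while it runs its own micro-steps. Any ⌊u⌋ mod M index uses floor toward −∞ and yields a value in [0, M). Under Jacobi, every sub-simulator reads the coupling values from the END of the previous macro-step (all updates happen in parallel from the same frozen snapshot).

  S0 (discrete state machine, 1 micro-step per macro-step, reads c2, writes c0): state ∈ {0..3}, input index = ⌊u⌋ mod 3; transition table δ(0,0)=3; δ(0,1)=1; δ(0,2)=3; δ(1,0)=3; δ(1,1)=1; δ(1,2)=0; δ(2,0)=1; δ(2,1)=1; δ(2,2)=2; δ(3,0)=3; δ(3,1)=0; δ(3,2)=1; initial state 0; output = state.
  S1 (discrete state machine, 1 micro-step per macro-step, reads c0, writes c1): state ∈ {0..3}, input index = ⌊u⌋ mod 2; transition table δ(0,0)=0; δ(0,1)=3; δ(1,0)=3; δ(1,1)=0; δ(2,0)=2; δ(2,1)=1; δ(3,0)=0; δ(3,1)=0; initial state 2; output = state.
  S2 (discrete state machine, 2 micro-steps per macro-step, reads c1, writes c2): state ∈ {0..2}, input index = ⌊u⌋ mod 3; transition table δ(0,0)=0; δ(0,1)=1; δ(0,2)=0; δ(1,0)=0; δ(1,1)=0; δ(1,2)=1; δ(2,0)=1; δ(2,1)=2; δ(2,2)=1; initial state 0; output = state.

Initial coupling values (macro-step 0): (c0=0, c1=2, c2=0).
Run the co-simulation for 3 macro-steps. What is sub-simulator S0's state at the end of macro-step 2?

macro 1: S0 reads c2=0 → after 1×micro: 3; S1 reads c0=0 → after 1×micro: 2; S2 reads c1=2 → after 2×micro: 0 ⇒ (c0=3, c1=2, c2=0)
macro 2: S0 reads c2=0 → after 1×micro: 3; S1 reads c0=3 → after 1×micro: 1; S2 reads c1=2 → after 2×micro: 0 ⇒ (c0=3, c1=1, c2=0)
macro 3: S0 reads c2=0 → after 1×micro: 3; S1 reads c0=3 → after 1×micro: 0; S2 reads c1=1 → after 2×micro: 0 ⇒ (c0=3, c1=0, c2=0)

S0 state at macro-step 2 = 3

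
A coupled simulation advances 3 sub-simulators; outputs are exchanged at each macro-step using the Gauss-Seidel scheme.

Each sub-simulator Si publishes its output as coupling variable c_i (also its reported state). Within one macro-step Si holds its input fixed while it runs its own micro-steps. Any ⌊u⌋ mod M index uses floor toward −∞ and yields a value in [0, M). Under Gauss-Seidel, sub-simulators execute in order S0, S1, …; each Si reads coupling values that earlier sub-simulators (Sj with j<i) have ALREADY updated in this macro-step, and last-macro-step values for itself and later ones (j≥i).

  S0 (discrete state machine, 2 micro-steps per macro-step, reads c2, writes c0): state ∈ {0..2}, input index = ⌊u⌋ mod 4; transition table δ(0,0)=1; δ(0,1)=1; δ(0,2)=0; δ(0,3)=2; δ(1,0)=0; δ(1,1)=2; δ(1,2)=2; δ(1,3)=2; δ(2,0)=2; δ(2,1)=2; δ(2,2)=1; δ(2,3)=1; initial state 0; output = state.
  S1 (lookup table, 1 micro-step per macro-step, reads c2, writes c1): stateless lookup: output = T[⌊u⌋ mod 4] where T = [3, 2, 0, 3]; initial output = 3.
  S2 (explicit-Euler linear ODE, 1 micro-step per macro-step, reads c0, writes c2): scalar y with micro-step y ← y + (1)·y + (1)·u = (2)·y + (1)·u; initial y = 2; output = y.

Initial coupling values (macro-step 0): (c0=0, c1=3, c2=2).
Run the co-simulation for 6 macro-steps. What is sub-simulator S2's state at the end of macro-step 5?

S2 state at macro-step 5 = 64

macro 1: S0 reads c2=2 → after 2×micro: 0; S1 reads c2=2 → after 1×micro: 0; S2 reads c0=0 → after 1×micro: 4 ⇒ (c0=0, c1=0, c2=4)
macro 2: S0 reads c2=4 → after 2×micro: 0; S1 reads c2=4 → after 1×micro: 3; S2 reads c0=0 → after 1×micro: 8 ⇒ (c0=0, c1=3, c2=8)
macro 3: S0 reads c2=8 → after 2×micro: 0; S1 reads c2=8 → after 1×micro: 3; S2 reads c0=0 → after 1×micro: 16 ⇒ (c0=0, c1=3, c2=16)
macro 4: S0 reads c2=16 → after 2×micro: 0; S1 reads c2=16 → after 1×micro: 3; S2 reads c0=0 → after 1×micro: 32 ⇒ (c0=0, c1=3, c2=32)
macro 5: S0 reads c2=32 → after 2×micro: 0; S1 reads c2=32 → after 1×micro: 3; S2 reads c0=0 → after 1×micro: 64 ⇒ (c0=0, c1=3, c2=64)
macro 6: S0 reads c2=64 → after 2×micro: 0; S1 reads c2=64 → after 1×micro: 3; S2 reads c0=0 → after 1×micro: 128 ⇒ (c0=0, c1=3, c2=128)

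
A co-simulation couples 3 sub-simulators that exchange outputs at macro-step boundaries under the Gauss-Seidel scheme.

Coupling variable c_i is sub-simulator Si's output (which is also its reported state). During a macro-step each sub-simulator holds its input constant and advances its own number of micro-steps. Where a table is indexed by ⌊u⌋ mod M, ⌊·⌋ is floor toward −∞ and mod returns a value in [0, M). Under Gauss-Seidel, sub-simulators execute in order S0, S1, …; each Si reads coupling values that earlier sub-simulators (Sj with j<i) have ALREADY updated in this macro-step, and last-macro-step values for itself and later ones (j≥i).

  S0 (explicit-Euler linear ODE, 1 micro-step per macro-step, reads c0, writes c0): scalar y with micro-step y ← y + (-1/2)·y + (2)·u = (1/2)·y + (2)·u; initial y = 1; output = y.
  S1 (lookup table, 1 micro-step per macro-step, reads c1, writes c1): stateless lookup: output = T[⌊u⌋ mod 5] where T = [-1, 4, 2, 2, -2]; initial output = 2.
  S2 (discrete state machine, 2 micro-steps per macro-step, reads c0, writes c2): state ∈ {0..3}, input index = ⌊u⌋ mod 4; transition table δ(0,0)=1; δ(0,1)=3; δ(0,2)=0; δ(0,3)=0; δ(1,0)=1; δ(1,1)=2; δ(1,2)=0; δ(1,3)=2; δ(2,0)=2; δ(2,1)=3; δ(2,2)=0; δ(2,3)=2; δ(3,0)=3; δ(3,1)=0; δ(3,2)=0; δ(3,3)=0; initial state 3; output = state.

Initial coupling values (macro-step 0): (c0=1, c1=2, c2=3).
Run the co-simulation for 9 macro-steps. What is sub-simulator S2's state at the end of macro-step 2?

S2 state at macro-step 2 = 0

macro 1: S0 reads c0=1 → after 1×micro: 5/2; S1 reads c1=2 → after 1×micro: 2; S2 reads c0=5/2 → after 2×micro: 0 ⇒ (c0=5/2, c1=2, c2=0)
macro 2: S0 reads c0=5/2 → after 1×micro: 25/4; S1 reads c1=2 → after 1×micro: 2; S2 reads c0=25/4 → after 2×micro: 0 ⇒ (c0=25/4, c1=2, c2=0)
macro 3: S0 reads c0=25/4 → after 1×micro: 125/8; S1 reads c1=2 → after 1×micro: 2; S2 reads c0=125/8 → after 2×micro: 0 ⇒ (c0=125/8, c1=2, c2=0)
macro 4: S0 reads c0=125/8 → after 1×micro: 625/16; S1 reads c1=2 → after 1×micro: 2; S2 reads c0=625/16 → after 2×micro: 0 ⇒ (c0=625/16, c1=2, c2=0)
macro 5: S0 reads c0=625/16 → after 1×micro: 3125/32; S1 reads c1=2 → after 1×micro: 2; S2 reads c0=3125/32 → after 2×micro: 0 ⇒ (c0=3125/32, c1=2, c2=0)
macro 6: S0 reads c0=3125/32 → after 1×micro: 15625/64; S1 reads c1=2 → after 1×micro: 2; S2 reads c0=15625/64 → after 2×micro: 1 ⇒ (c0=15625/64, c1=2, c2=1)
macro 7: S0 reads c0=15625/64 → after 1×micro: 78125/128; S1 reads c1=2 → after 1×micro: 2; S2 reads c0=78125/128 → after 2×micro: 0 ⇒ (c0=78125/128, c1=2, c2=0)
macro 8: S0 reads c0=78125/128 → after 1×micro: 390625/256; S1 reads c1=2 → after 1×micro: 2; S2 reads c0=390625/256 → after 2×micro: 0 ⇒ (c0=390625/256, c1=2, c2=0)
macro 9: S0 reads c0=390625/256 → after 1×micro: 1953125/512; S1 reads c1=2 → after 1×micro: 2; S2 reads c0=1953125/512 → after 2×micro: 0 ⇒ (c0=1953125/512, c1=2, c2=0)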